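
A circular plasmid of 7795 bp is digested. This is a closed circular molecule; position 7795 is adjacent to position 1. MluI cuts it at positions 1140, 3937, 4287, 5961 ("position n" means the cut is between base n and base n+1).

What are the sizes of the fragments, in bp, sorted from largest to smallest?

Circular molecule, 4 cuts → 4 fragments:
  3937 − 1140 = 2797 bp
  4287 − 3937 = 350 bp
  5961 − 4287 = 1674 bp
  wrap: 7795 − 5961 + 1140 = 2974 bp
Sorted largest to smallest: 2974, 2797, 1674, 350 bp.

2974, 2797, 1674, 350 bp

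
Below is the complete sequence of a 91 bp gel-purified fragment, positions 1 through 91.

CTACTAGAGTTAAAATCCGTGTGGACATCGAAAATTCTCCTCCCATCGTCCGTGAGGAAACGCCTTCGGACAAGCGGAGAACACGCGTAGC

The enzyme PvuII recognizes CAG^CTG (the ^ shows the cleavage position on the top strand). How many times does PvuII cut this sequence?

No occurrence of CAGCTG is present in the sequence.
PvuII does not cut: 0 sites.

0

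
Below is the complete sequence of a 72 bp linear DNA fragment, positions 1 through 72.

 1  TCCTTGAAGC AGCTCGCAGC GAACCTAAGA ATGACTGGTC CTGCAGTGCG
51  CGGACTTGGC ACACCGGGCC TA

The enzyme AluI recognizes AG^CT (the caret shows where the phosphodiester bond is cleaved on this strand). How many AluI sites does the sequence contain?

AGCT occurs starting at position 11.
AluI cuts at 1 site.

1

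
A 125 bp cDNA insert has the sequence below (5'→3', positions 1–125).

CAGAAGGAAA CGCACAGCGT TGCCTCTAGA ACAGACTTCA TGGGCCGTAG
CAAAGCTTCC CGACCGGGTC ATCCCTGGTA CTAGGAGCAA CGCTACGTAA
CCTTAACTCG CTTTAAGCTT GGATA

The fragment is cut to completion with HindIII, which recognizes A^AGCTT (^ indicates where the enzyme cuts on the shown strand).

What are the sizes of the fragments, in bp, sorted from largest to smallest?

HindIII sites (AAGCTT) start at positions 53, 115.
HindIII cuts after the first base of each site, so after positions 53, 115.
Linear molecule, 2 cuts → 3 fragments:
  1–53 → 53 bp
  54–115 → 62 bp
  116–125 → 10 bp
Sorted largest to smallest: 62, 53, 10 bp.

62, 53, 10 bp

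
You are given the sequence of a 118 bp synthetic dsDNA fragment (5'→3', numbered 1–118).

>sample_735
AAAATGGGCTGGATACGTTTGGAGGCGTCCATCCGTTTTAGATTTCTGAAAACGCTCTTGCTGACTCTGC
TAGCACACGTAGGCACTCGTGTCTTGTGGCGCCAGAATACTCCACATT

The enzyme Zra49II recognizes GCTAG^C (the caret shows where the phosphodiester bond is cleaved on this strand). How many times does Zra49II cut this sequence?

1

GCTAGC occurs starting at position 69.
Zra49II cuts at 1 site.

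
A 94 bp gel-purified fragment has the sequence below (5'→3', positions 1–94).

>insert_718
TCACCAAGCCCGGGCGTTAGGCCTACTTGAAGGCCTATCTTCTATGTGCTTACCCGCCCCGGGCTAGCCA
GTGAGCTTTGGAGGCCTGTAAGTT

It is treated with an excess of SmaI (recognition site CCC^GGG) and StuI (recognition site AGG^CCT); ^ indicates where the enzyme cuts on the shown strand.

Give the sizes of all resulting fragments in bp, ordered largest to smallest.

27, 24, 12, 11, 10, 10 bp

SmaI sites (CCCGGG) start at positions 9, 58.
SmaI cuts after base 3 of each site, so after positions 11, 60.
StuI sites (AGGCCT) start at positions 19, 31, 82.
StuI cuts after base 3 of each site, so after positions 21, 33, 84.
Combined cut positions: 11, 21, 33, 60, 84.
Linear molecule, 5 cuts → 6 fragments:
  1–11 → 11 bp
  12–21 → 10 bp
  22–33 → 12 bp
  34–60 → 27 bp
  61–84 → 24 bp
  85–94 → 10 bp
Sorted largest to smallest: 27, 24, 12, 11, 10, 10 bp.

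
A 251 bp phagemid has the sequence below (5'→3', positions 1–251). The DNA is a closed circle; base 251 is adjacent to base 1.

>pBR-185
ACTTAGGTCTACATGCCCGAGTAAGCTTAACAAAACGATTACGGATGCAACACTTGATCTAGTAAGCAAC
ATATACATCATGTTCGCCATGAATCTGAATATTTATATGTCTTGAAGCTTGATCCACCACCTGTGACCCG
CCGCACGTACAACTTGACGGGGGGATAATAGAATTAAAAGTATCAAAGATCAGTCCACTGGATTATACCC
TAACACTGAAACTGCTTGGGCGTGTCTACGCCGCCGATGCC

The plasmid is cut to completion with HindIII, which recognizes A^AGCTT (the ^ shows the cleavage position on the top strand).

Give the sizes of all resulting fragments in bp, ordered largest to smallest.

159, 92 bp

HindIII sites (AAGCTT) start at positions 23, 115.
HindIII cuts after the first base of each site, so after positions 23, 115.
Circular molecule, 2 cuts → 2 fragments:
  24–115 → 92 bp
  116–251 then 1–23 → 136 + 23 = 159 bp
Sorted largest to smallest: 159, 92 bp.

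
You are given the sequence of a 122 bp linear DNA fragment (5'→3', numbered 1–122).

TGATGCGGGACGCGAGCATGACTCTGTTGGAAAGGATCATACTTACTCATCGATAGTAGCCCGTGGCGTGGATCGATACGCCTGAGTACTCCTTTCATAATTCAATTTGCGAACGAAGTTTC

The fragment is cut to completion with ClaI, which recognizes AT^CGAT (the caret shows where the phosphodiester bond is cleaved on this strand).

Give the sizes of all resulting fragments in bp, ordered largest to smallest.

50, 49, 23 bp

ClaI sites (ATCGAT) start at positions 49, 72.
ClaI cuts after base 2 of each site, so after positions 50, 73.
Linear molecule, 2 cuts → 3 fragments:
  1–50 → 50 bp
  51–73 → 23 bp
  74–122 → 49 bp
Sorted largest to smallest: 50, 49, 23 bp.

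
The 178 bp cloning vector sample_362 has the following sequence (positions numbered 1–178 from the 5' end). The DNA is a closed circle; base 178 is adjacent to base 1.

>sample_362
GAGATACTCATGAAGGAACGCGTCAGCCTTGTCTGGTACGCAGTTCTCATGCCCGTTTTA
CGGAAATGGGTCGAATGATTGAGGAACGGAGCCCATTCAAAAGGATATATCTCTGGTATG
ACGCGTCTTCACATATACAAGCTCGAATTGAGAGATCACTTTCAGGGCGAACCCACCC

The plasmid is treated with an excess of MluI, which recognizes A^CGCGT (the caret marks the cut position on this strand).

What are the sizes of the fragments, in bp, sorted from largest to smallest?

103, 75 bp

MluI sites (ACGCGT) start at positions 18, 121.
MluI cuts after the first base of each site, so after positions 18, 121.
Circular molecule, 2 cuts → 2 fragments:
  19–121 → 103 bp
  122–178 then 1–18 → 57 + 18 = 75 bp
Sorted largest to smallest: 103, 75 bp.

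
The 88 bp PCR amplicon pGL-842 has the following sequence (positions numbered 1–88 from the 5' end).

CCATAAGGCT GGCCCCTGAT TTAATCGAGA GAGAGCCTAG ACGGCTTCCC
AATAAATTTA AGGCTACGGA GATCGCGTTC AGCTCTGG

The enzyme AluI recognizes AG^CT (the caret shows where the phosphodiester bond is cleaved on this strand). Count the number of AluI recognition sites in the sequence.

1

AGCT occurs starting at position 81.
AluI cuts at 1 site.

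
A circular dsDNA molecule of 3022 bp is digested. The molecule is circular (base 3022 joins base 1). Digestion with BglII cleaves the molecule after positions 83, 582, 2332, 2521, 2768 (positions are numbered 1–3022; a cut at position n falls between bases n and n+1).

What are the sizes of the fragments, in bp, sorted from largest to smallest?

Circular molecule, 5 cuts → 5 fragments:
  582 − 83 = 499 bp
  2332 − 582 = 1750 bp
  2521 − 2332 = 189 bp
  2768 − 2521 = 247 bp
  wrap: 3022 − 2768 + 83 = 337 bp
Sorted largest to smallest: 1750, 499, 337, 247, 189 bp.

1750, 499, 337, 247, 189 bp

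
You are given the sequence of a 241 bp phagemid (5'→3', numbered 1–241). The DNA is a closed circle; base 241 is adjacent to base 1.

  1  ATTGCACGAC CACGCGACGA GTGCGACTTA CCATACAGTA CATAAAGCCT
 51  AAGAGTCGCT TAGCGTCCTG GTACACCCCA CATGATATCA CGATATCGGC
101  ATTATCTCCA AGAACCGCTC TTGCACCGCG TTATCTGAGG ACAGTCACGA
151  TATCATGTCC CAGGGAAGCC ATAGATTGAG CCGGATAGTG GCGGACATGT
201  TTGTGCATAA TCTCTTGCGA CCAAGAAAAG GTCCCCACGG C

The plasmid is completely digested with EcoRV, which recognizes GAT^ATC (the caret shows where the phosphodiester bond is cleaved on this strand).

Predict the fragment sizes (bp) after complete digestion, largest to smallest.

176, 57, 8 bp

EcoRV sites (GATATC) start at positions 84, 92, 149.
EcoRV cuts after base 3 of each site, so after positions 86, 94, 151.
Circular molecule, 3 cuts → 3 fragments:
  87–94 → 8 bp
  95–151 → 57 bp
  152–241 then 1–86 → 90 + 86 = 176 bp
Sorted largest to smallest: 176, 57, 8 bp.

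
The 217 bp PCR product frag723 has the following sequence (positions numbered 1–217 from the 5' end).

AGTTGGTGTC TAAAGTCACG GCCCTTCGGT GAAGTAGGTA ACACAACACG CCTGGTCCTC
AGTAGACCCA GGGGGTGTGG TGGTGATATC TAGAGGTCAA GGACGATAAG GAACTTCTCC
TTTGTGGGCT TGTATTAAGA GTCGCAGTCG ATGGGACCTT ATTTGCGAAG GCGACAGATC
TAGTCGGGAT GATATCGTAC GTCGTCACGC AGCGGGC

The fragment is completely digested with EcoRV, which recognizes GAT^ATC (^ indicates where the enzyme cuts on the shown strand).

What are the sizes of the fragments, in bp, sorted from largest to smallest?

EcoRV sites (GATATC) start at positions 85, 191.
EcoRV cuts after base 3 of each site, so after positions 87, 193.
Linear molecule, 2 cuts → 3 fragments:
  1–87 → 87 bp
  88–193 → 106 bp
  194–217 → 24 bp
Sorted largest to smallest: 106, 87, 24 bp.

106, 87, 24 bp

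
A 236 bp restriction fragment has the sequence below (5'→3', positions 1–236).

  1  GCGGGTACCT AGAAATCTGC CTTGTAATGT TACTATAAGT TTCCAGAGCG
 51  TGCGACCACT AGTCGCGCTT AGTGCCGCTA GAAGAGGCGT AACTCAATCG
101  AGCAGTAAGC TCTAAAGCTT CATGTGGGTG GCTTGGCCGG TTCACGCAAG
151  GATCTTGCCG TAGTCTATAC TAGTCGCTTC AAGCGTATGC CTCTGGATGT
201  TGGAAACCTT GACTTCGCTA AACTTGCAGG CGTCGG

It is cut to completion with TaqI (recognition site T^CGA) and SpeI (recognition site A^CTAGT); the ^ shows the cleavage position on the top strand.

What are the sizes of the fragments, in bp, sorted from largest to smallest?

The TaqI site (TCGA) starts at position 98.
TaqI cuts after the first base of each site, so after position 98.
SpeI sites (ACTAGT) start at positions 58, 169.
SpeI cuts after the first base of each site, so after positions 58, 169.
Combined cut positions: 58, 98, 169.
Linear molecule, 3 cuts → 4 fragments:
  1–58 → 58 bp
  59–98 → 40 bp
  99–169 → 71 bp
  170–236 → 67 bp
Sorted largest to smallest: 71, 67, 58, 40 bp.

71, 67, 58, 40 bp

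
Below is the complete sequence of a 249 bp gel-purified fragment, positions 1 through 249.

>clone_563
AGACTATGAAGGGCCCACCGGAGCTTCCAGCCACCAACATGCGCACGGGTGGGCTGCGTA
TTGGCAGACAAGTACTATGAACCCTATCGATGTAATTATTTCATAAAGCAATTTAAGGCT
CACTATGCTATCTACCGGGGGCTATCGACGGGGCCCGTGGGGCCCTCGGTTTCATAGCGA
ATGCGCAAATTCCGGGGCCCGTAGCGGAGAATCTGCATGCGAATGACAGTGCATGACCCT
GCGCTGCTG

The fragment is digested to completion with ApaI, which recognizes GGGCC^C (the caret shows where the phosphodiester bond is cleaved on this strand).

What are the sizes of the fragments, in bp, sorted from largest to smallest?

ApaI sites (GGGCCC) start at positions 11, 151, 160, 195.
ApaI cuts after base 5 of each site (before the last base), so after positions 15, 155, 164, 199.
Linear molecule, 4 cuts → 5 fragments:
  1–15 → 15 bp
  16–155 → 140 bp
  156–164 → 9 bp
  165–199 → 35 bp
  200–249 → 50 bp
Sorted largest to smallest: 140, 50, 35, 15, 9 bp.

140, 50, 35, 15, 9 bp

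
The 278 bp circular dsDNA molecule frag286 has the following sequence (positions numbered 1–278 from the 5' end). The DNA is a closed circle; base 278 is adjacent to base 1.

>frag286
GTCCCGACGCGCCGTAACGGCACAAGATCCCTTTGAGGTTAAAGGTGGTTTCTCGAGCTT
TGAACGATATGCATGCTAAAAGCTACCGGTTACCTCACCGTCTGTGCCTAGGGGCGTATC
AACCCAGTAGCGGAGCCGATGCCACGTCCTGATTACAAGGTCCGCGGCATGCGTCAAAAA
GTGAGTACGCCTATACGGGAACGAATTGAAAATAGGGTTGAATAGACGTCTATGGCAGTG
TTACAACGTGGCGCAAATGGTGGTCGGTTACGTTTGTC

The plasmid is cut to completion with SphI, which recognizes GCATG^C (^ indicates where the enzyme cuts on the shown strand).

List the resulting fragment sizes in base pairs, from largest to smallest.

182, 96 bp

SphI sites (GCATGC) start at positions 71, 167.
SphI cuts after base 5 of each site (before the last base), so after positions 75, 171.
Circular molecule, 2 cuts → 2 fragments:
  76–171 → 96 bp
  172–278 then 1–75 → 107 + 75 = 182 bp
Sorted largest to smallest: 182, 96 bp.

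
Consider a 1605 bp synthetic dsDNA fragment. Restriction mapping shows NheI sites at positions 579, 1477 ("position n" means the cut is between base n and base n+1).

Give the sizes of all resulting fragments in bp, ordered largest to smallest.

Linear molecule, 2 cuts → 3 fragments:
  579 − 0 = 579 bp
  1477 − 579 = 898 bp
  1605 − 1477 = 128 bp
Sorted largest to smallest: 898, 579, 128 bp.

898, 579, 128 bp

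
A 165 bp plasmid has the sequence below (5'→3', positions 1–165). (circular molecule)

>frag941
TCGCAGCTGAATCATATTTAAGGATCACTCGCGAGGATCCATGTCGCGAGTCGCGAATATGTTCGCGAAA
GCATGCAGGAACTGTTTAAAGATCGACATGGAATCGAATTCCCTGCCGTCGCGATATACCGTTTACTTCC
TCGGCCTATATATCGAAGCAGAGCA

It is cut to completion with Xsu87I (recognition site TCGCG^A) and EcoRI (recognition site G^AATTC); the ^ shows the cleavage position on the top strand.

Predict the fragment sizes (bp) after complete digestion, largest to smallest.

75, 39, 17, 15, 12, 7 bp

Xsu87I sites (TCGCGA) start at positions 29, 44, 51, 63, 119.
Xsu87I cuts after base 5 of each site (before the last base), so after positions 33, 48, 55, 67, 123.
The EcoRI site (GAATTC) starts at position 106.
EcoRI cuts after the first base of each site, so after position 106.
Combined cut positions: 33, 48, 55, 67, 106, 123.
Circular molecule, 6 cuts → 6 fragments:
  34–48 → 15 bp
  49–55 → 7 bp
  56–67 → 12 bp
  68–106 → 39 bp
  107–123 → 17 bp
  124–165 then 1–33 → 42 + 33 = 75 bp
Sorted largest to smallest: 75, 39, 17, 15, 12, 7 bp.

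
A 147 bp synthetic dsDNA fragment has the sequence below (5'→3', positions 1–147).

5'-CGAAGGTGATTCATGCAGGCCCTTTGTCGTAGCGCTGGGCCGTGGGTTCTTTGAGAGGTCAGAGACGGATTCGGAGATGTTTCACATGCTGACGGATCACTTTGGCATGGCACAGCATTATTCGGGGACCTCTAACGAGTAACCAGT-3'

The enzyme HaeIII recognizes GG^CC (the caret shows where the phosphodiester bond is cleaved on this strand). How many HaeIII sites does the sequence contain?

2

GGCC occurs starting at positions 18, 38.
HaeIII cuts at 2 sites.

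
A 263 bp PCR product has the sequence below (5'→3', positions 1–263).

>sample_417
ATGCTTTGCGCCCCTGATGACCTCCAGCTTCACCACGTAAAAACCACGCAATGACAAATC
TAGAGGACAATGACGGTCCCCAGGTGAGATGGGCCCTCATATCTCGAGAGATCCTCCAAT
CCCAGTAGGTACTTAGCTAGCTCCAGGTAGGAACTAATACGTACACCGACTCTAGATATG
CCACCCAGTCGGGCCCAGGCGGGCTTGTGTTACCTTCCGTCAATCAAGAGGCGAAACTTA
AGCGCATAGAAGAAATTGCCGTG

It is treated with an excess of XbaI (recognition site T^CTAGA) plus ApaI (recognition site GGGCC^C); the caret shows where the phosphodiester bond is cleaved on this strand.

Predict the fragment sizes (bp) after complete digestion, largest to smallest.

XbaI sites (TCTAGA) start at positions 59, 171.
XbaI cuts after the first base of each site, so after positions 59, 171.
ApaI sites (GGGCCC) start at positions 91, 191.
ApaI cuts after base 5 of each site (before the last base), so after positions 95, 195.
Combined cut positions: 59, 95, 171, 195.
Linear molecule, 4 cuts → 5 fragments:
  1–59 → 59 bp
  60–95 → 36 bp
  96–171 → 76 bp
  172–195 → 24 bp
  196–263 → 68 bp
Sorted largest to smallest: 76, 68, 59, 36, 24 bp.

76, 68, 59, 36, 24 bp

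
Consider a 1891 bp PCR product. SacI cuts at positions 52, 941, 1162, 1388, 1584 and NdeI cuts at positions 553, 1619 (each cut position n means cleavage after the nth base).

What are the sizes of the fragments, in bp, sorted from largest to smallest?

501, 388, 272, 226, 221, 196, 52, 35 bp

Combined cut positions (sorted): 52, 553, 941, 1162, 1388, 1584, 1619.
Linear molecule, 7 cuts → 8 fragments:
  52 − 0 = 52 bp
  553 − 52 = 501 bp
  941 − 553 = 388 bp
  1162 − 941 = 221 bp
  1388 − 1162 = 226 bp
  1584 − 1388 = 196 bp
  1619 − 1584 = 35 bp
  1891 − 1619 = 272 bp
Sorted largest to smallest: 501, 388, 272, 226, 221, 196, 52, 35 bp.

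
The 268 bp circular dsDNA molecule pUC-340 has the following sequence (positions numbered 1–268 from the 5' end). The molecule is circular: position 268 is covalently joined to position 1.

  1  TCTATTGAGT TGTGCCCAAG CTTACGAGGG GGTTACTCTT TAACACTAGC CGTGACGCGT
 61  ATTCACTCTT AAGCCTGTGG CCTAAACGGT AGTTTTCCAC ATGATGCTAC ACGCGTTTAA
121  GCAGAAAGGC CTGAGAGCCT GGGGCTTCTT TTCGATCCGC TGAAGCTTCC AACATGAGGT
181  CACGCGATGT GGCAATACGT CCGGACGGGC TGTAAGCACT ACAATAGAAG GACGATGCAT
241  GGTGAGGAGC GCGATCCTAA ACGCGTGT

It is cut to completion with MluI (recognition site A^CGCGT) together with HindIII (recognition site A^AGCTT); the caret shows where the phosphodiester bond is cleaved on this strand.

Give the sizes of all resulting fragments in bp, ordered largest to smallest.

MluI sites (ACGCGT) start at positions 55, 111, 261.
MluI cuts after the first base of each site, so after positions 55, 111, 261.
HindIII sites (AAGCTT) start at positions 18, 163.
HindIII cuts after the first base of each site, so after positions 18, 163.
Combined cut positions: 18, 55, 111, 163, 261.
Circular molecule, 5 cuts → 5 fragments:
  19–55 → 37 bp
  56–111 → 56 bp
  112–163 → 52 bp
  164–261 → 98 bp
  262–268 then 1–18 → 7 + 18 = 25 bp
Sorted largest to smallest: 98, 56, 52, 37, 25 bp.

98, 56, 52, 37, 25 bp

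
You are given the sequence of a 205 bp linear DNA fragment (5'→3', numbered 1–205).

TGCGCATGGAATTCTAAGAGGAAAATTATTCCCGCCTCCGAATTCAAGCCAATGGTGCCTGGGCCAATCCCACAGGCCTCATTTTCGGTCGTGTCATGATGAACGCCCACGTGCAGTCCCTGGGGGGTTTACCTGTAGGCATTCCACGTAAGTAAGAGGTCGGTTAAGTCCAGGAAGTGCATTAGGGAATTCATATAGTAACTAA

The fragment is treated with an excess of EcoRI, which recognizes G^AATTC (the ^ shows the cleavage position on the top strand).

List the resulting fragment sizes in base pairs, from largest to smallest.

EcoRI sites (GAATTC) start at positions 9, 40, 187.
EcoRI cuts after the first base of each site, so after positions 9, 40, 187.
Linear molecule, 3 cuts → 4 fragments:
  1–9 → 9 bp
  10–40 → 31 bp
  41–187 → 147 bp
  188–205 → 18 bp
Sorted largest to smallest: 147, 31, 18, 9 bp.

147, 31, 18, 9 bp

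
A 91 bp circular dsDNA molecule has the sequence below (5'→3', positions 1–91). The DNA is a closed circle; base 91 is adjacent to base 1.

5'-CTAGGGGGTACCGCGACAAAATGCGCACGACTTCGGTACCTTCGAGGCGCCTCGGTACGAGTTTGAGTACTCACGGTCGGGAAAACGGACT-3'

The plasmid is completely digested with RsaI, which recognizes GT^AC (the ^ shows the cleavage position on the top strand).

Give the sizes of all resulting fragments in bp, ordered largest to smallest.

RsaI sites (GTAC) start at positions 8, 36, 55, 67.
RsaI cuts after base 2 of each site, so after positions 9, 37, 56, 68.
Circular molecule, 4 cuts → 4 fragments:
  10–37 → 28 bp
  38–56 → 19 bp
  57–68 → 12 bp
  69–91 then 1–9 → 23 + 9 = 32 bp
Sorted largest to smallest: 32, 28, 19, 12 bp.

32, 28, 19, 12 bp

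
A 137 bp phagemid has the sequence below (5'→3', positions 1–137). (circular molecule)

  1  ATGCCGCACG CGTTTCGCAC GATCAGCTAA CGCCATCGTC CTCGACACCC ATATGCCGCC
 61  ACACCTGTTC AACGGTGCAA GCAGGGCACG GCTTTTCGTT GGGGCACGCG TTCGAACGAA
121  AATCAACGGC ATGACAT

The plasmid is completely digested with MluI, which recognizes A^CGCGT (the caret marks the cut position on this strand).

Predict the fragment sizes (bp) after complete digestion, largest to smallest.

MluI sites (ACGCGT) start at positions 8, 106.
MluI cuts after the first base of each site, so after positions 8, 106.
Circular molecule, 2 cuts → 2 fragments:
  9–106 → 98 bp
  107–137 then 1–8 → 31 + 8 = 39 bp
Sorted largest to smallest: 98, 39 bp.

98, 39 bp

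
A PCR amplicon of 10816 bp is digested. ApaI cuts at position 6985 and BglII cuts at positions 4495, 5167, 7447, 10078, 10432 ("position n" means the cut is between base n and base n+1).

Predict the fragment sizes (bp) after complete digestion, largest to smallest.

Combined cut positions (sorted): 4495, 5167, 6985, 7447, 10078, 10432.
Linear molecule, 6 cuts → 7 fragments:
  4495 − 0 = 4495 bp
  5167 − 4495 = 672 bp
  6985 − 5167 = 1818 bp
  7447 − 6985 = 462 bp
  10078 − 7447 = 2631 bp
  10432 − 10078 = 354 bp
  10816 − 10432 = 384 bp
Sorted largest to smallest: 4495, 2631, 1818, 672, 462, 384, 354 bp.

4495, 2631, 1818, 672, 462, 384, 354 bp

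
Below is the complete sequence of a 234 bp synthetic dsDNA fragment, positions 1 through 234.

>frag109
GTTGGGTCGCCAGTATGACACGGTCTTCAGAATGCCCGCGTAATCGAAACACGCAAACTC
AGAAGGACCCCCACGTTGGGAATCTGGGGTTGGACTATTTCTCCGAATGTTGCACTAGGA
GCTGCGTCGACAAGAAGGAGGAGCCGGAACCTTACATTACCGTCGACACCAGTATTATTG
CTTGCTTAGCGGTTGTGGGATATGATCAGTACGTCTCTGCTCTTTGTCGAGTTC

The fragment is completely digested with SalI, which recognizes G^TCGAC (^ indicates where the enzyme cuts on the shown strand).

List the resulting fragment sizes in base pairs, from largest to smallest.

126, 72, 36 bp

SalI sites (GTCGAC) start at positions 126, 162.
SalI cuts after the first base of each site, so after positions 126, 162.
Linear molecule, 2 cuts → 3 fragments:
  1–126 → 126 bp
  127–162 → 36 bp
  163–234 → 72 bp
Sorted largest to smallest: 126, 72, 36 bp.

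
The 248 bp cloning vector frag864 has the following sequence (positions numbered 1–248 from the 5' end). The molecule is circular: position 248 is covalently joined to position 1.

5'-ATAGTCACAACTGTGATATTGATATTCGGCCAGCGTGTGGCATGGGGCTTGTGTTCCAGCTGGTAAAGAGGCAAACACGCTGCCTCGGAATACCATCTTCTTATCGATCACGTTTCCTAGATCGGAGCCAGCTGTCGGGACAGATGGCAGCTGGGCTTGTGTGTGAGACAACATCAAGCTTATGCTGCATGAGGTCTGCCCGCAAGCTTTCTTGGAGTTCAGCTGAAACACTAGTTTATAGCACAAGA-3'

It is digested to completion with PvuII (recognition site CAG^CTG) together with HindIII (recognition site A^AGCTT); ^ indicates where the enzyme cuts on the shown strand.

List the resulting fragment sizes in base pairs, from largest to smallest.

PvuII sites (CAGCTG) start at positions 57, 129, 148, 220.
PvuII cuts after base 3 of each site, so after positions 59, 131, 150, 222.
HindIII sites (AAGCTT) start at positions 176, 204.
HindIII cuts after the first base of each site, so after positions 176, 204.
Combined cut positions: 59, 131, 150, 176, 204, 222.
Circular molecule, 6 cuts → 6 fragments:
  60–131 → 72 bp
  132–150 → 19 bp
  151–176 → 26 bp
  177–204 → 28 bp
  205–222 → 18 bp
  223–248 then 1–59 → 26 + 59 = 85 bp
Sorted largest to smallest: 85, 72, 28, 26, 19, 18 bp.

85, 72, 28, 26, 19, 18 bp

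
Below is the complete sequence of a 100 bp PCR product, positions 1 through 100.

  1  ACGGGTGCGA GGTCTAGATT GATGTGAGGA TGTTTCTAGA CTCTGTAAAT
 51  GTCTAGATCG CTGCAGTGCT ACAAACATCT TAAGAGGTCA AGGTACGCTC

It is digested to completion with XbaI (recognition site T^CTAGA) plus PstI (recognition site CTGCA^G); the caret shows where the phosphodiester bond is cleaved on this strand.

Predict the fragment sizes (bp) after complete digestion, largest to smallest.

35, 22, 17, 13, 13 bp

XbaI sites (TCTAGA) start at positions 13, 35, 52.
XbaI cuts after the first base of each site, so after positions 13, 35, 52.
The PstI site (CTGCAG) starts at position 61.
PstI cuts after base 5 of each site (before the last base), so after position 65.
Combined cut positions: 13, 35, 52, 65.
Linear molecule, 4 cuts → 5 fragments:
  1–13 → 13 bp
  14–35 → 22 bp
  36–52 → 17 bp
  53–65 → 13 bp
  66–100 → 35 bp
Sorted largest to smallest: 35, 22, 17, 13, 13 bp.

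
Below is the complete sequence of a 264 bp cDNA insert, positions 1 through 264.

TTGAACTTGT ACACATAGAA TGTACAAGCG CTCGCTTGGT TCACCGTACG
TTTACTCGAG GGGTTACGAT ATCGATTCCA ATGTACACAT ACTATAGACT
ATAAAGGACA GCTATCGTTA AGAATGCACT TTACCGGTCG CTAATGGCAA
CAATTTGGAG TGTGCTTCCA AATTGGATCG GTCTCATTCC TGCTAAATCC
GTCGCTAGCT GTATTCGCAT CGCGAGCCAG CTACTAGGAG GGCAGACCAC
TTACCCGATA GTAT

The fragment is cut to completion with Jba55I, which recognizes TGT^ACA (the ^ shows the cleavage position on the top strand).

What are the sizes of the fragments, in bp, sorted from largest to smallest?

Jba55I sites (TGTACA) start at positions 8, 21, 82.
Jba55I cuts after base 3 of each site, so after positions 10, 23, 84.
Linear molecule, 3 cuts → 4 fragments:
  1–10 → 10 bp
  11–23 → 13 bp
  24–84 → 61 bp
  85–264 → 180 bp
Sorted largest to smallest: 180, 61, 13, 10 bp.

180, 61, 13, 10 bp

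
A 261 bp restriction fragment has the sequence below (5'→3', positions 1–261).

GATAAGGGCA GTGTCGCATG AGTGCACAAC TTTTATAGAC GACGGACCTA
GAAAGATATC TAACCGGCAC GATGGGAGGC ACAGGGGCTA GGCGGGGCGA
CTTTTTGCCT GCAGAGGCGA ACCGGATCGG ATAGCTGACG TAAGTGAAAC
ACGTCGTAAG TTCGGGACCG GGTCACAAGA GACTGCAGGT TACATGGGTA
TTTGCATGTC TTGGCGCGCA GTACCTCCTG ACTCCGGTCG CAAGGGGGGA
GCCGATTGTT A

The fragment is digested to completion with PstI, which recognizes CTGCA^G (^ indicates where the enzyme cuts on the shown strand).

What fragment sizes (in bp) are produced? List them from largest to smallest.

113, 74, 74 bp

PstI sites (CTGCAG) start at positions 109, 183.
PstI cuts after base 5 of each site (before the last base), so after positions 113, 187.
Linear molecule, 2 cuts → 3 fragments:
  1–113 → 113 bp
  114–187 → 74 bp
  188–261 → 74 bp
Sorted largest to smallest: 113, 74, 74 bp.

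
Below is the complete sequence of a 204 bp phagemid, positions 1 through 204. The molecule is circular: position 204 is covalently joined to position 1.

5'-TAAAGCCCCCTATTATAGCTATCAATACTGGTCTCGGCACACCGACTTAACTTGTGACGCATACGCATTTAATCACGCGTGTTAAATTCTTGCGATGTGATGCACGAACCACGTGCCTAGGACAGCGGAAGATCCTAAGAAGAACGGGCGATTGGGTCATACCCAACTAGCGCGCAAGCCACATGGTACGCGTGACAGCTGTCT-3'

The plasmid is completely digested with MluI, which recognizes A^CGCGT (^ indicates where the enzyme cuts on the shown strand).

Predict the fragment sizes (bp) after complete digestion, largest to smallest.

113, 91 bp

MluI sites (ACGCGT) start at positions 75, 188.
MluI cuts after the first base of each site, so after positions 75, 188.
Circular molecule, 2 cuts → 2 fragments:
  76–188 → 113 bp
  189–204 then 1–75 → 16 + 75 = 91 bp
Sorted largest to smallest: 113, 91 bp.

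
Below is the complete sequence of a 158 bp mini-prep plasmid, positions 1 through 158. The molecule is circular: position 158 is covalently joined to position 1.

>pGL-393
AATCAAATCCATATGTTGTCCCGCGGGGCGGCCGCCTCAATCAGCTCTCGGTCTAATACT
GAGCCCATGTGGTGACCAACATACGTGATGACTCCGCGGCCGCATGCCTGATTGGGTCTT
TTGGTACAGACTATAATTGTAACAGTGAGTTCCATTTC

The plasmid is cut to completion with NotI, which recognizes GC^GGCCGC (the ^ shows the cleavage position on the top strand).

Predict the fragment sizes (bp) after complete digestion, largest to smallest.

NotI sites (GCGGCCGC) start at positions 28, 96.
NotI cuts after base 2 of each site, so after positions 29, 97.
Circular molecule, 2 cuts → 2 fragments:
  30–97 → 68 bp
  98–158 then 1–29 → 61 + 29 = 90 bp
Sorted largest to smallest: 90, 68 bp.

90, 68 bp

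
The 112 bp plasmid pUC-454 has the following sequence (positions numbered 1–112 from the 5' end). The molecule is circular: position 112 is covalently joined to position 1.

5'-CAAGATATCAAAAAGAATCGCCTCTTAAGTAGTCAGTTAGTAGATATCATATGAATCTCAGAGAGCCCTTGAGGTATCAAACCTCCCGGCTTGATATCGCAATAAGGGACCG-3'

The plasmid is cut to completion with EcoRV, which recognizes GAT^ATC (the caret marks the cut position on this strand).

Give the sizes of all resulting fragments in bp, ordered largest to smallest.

50, 39, 23 bp

EcoRV sites (GATATC) start at positions 4, 43, 93.
EcoRV cuts after base 3 of each site, so after positions 6, 45, 95.
Circular molecule, 3 cuts → 3 fragments:
  7–45 → 39 bp
  46–95 → 50 bp
  96–112 then 1–6 → 17 + 6 = 23 bp
Sorted largest to smallest: 50, 39, 23 bp.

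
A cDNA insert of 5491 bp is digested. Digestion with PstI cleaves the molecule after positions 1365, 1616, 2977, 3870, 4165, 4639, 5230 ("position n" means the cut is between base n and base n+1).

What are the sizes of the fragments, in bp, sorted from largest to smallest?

Linear molecule, 7 cuts → 8 fragments:
  1365 − 0 = 1365 bp
  1616 − 1365 = 251 bp
  2977 − 1616 = 1361 bp
  3870 − 2977 = 893 bp
  4165 − 3870 = 295 bp
  4639 − 4165 = 474 bp
  5230 − 4639 = 591 bp
  5491 − 5230 = 261 bp
Sorted largest to smallest: 1365, 1361, 893, 591, 474, 295, 261, 251 bp.

1365, 1361, 893, 591, 474, 295, 261, 251 bp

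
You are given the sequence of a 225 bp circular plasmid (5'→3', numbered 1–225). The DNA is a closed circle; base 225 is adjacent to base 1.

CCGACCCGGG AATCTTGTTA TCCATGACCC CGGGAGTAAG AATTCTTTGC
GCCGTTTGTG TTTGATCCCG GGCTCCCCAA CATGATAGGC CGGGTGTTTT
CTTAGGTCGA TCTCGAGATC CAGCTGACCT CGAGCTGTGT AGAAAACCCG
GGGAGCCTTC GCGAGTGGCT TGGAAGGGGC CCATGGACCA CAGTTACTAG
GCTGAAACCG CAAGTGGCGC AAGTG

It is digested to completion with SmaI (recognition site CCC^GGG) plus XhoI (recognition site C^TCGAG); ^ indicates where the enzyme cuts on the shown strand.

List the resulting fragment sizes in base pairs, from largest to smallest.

83, 43, 38, 24, 20, 17 bp

SmaI sites (CCCGGG) start at positions 5, 29, 67, 147.
SmaI cuts after base 3 of each site, so after positions 7, 31, 69, 149.
XhoI sites (CTCGAG) start at positions 112, 129.
XhoI cuts after the first base of each site, so after positions 112, 129.
Combined cut positions: 7, 31, 69, 112, 129, 149.
Circular molecule, 6 cuts → 6 fragments:
  8–31 → 24 bp
  32–69 → 38 bp
  70–112 → 43 bp
  113–129 → 17 bp
  130–149 → 20 bp
  150–225 then 1–7 → 76 + 7 = 83 bp
Sorted largest to smallest: 83, 43, 38, 24, 20, 17 bp.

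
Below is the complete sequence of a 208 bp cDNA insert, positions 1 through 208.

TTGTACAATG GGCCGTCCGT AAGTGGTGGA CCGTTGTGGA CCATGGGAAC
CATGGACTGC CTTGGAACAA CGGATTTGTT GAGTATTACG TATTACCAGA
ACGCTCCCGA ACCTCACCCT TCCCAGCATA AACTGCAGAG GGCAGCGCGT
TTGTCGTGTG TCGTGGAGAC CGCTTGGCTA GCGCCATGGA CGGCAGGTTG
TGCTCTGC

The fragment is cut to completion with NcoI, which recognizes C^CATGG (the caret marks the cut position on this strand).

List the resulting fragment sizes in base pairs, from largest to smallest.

NcoI sites (CCATGG) start at positions 41, 50, 184.
NcoI cuts after the first base of each site, so after positions 41, 50, 184.
Linear molecule, 3 cuts → 4 fragments:
  1–41 → 41 bp
  42–50 → 9 bp
  51–184 → 134 bp
  185–208 → 24 bp
Sorted largest to smallest: 134, 41, 24, 9 bp.

134, 41, 24, 9 bp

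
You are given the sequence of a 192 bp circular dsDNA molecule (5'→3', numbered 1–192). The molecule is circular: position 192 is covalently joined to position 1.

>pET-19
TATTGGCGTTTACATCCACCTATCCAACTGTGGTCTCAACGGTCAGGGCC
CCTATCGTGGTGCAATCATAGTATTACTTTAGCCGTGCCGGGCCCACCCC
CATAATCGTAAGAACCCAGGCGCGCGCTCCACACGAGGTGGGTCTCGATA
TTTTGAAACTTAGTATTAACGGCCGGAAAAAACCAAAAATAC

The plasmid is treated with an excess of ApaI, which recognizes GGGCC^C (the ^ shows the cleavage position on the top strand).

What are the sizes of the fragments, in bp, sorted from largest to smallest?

ApaI sites (GGGCCC) start at positions 46, 90.
ApaI cuts after base 5 of each site (before the last base), so after positions 50, 94.
Circular molecule, 2 cuts → 2 fragments:
  51–94 → 44 bp
  95–192 then 1–50 → 98 + 50 = 148 bp
Sorted largest to smallest: 148, 44 bp.

148, 44 bp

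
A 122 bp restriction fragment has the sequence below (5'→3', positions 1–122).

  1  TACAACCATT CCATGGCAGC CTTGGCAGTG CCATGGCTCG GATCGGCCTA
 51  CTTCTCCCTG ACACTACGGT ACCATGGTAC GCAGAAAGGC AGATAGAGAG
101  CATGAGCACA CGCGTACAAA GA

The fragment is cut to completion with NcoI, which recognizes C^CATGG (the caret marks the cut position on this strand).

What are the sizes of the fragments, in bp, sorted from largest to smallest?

50, 41, 20, 11 bp

NcoI sites (CCATGG) start at positions 11, 31, 72.
NcoI cuts after the first base of each site, so after positions 11, 31, 72.
Linear molecule, 3 cuts → 4 fragments:
  1–11 → 11 bp
  12–31 → 20 bp
  32–72 → 41 bp
  73–122 → 50 bp
Sorted largest to smallest: 50, 41, 20, 11 bp.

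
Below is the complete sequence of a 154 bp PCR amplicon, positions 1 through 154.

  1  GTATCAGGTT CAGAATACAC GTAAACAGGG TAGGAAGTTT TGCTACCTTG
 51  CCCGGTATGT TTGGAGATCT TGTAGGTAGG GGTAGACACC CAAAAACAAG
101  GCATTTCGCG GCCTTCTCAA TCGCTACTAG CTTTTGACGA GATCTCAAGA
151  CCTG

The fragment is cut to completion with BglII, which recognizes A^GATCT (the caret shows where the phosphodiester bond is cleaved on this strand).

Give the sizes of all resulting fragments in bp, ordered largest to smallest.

75, 65, 14 bp

BglII sites (AGATCT) start at positions 65, 140.
BglII cuts after the first base of each site, so after positions 65, 140.
Linear molecule, 2 cuts → 3 fragments:
  1–65 → 65 bp
  66–140 → 75 bp
  141–154 → 14 bp
Sorted largest to smallest: 75, 65, 14 bp.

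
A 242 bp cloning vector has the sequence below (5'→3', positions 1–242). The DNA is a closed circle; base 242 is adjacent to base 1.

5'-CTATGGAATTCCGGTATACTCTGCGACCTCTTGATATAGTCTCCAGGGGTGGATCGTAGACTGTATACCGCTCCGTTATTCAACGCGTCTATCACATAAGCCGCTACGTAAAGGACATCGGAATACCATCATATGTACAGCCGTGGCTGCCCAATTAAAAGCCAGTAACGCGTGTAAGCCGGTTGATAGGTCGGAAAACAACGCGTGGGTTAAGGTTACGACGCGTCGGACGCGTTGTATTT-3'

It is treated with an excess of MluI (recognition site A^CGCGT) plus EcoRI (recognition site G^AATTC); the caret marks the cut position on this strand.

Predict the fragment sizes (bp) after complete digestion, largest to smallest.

MluI sites (ACGCGT) start at positions 83, 168, 201, 221, 230.
MluI cuts after the first base of each site, so after positions 83, 168, 201, 221, 230.
The EcoRI site (GAATTC) starts at position 6.
EcoRI cuts after the first base of each site, so after position 6.
Combined cut positions: 6, 83, 168, 201, 221, 230.
Circular molecule, 6 cuts → 6 fragments:
  7–83 → 77 bp
  84–168 → 85 bp
  169–201 → 33 bp
  202–221 → 20 bp
  222–230 → 9 bp
  231–242 then 1–6 → 12 + 6 = 18 bp
Sorted largest to smallest: 85, 77, 33, 20, 18, 9 bp.

85, 77, 33, 20, 18, 9 bp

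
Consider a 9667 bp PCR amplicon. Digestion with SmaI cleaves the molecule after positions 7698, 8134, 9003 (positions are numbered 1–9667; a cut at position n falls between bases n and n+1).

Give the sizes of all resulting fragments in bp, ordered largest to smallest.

Linear molecule, 3 cuts → 4 fragments:
  7698 − 0 = 7698 bp
  8134 − 7698 = 436 bp
  9003 − 8134 = 869 bp
  9667 − 9003 = 664 bp
Sorted largest to smallest: 7698, 869, 664, 436 bp.

7698, 869, 664, 436 bp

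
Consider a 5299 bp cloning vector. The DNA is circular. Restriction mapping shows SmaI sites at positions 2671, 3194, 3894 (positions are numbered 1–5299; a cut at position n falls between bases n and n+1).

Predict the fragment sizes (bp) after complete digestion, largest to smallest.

4076, 700, 523 bp

Circular molecule, 3 cuts → 3 fragments:
  3194 − 2671 = 523 bp
  3894 − 3194 = 700 bp
  wrap: 5299 − 3894 + 2671 = 4076 bp
Sorted largest to smallest: 4076, 700, 523 bp.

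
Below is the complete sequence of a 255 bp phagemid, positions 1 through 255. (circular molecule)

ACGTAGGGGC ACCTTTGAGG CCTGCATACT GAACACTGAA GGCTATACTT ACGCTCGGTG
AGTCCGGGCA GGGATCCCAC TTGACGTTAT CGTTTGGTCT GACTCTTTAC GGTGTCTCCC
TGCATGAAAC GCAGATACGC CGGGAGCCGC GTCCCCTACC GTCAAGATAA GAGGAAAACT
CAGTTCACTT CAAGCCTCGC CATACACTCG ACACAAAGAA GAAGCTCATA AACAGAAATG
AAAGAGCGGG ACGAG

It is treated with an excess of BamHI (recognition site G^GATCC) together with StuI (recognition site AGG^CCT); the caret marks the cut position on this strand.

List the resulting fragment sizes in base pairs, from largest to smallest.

The BamHI site (GGATCC) starts at position 72.
BamHI cuts after the first base of each site, so after position 72.
The StuI site (AGGCCT) starts at position 18.
StuI cuts after base 3 of each site, so after position 20.
Combined cut positions: 20, 72.
Circular molecule, 2 cuts → 2 fragments:
  21–72 → 52 bp
  73–255 then 1–20 → 183 + 20 = 203 bp
Sorted largest to smallest: 203, 52 bp.

203, 52 bp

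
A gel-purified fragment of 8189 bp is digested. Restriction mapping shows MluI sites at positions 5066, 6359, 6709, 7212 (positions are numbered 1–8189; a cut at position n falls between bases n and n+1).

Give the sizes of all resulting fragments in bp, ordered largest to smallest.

Linear molecule, 4 cuts → 5 fragments:
  5066 − 0 = 5066 bp
  6359 − 5066 = 1293 bp
  6709 − 6359 = 350 bp
  7212 − 6709 = 503 bp
  8189 − 7212 = 977 bp
Sorted largest to smallest: 5066, 1293, 977, 503, 350 bp.

5066, 1293, 977, 503, 350 bp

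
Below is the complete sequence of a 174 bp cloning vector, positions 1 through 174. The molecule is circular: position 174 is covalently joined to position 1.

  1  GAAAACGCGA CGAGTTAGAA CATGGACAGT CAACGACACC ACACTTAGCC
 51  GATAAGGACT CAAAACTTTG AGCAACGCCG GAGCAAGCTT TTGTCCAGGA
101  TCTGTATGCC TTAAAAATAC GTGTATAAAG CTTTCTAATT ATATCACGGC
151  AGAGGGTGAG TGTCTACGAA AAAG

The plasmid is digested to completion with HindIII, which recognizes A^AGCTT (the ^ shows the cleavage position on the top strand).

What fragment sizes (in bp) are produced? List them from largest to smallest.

HindIII sites (AAGCTT) start at positions 85, 128.
HindIII cuts after the first base of each site, so after positions 85, 128.
Circular molecule, 2 cuts → 2 fragments:
  86–128 → 43 bp
  129–174 then 1–85 → 46 + 85 = 131 bp
Sorted largest to smallest: 131, 43 bp.

131, 43 bp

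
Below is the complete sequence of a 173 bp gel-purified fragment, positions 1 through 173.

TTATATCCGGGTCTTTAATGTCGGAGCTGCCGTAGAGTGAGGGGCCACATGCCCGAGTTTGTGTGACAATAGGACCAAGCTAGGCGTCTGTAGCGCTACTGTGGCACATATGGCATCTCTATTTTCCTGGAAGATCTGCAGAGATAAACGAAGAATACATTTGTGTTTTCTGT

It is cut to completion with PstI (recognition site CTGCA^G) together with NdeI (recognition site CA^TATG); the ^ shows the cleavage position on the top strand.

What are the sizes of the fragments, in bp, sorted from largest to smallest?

108, 33, 32 bp

The PstI site (CTGCAG) starts at position 136.
PstI cuts after base 5 of each site (before the last base), so after position 140.
The NdeI site (CATATG) starts at position 107.
NdeI cuts after base 2 of each site, so after position 108.
Combined cut positions: 108, 140.
Linear molecule, 2 cuts → 3 fragments:
  1–108 → 108 bp
  109–140 → 32 bp
  141–173 → 33 bp
Sorted largest to smallest: 108, 33, 32 bp.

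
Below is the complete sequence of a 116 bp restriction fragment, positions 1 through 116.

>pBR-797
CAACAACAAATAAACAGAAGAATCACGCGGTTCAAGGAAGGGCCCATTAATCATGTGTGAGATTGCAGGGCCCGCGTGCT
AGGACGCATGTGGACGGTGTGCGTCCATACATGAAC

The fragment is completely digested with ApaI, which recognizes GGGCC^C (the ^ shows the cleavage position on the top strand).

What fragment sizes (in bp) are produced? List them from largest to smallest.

ApaI sites (GGGCCC) start at positions 40, 68.
ApaI cuts after base 5 of each site (before the last base), so after positions 44, 72.
Linear molecule, 2 cuts → 3 fragments:
  1–44 → 44 bp
  45–72 → 28 bp
  73–116 → 44 bp
Sorted largest to smallest: 44, 44, 28 bp.

44, 44, 28 bp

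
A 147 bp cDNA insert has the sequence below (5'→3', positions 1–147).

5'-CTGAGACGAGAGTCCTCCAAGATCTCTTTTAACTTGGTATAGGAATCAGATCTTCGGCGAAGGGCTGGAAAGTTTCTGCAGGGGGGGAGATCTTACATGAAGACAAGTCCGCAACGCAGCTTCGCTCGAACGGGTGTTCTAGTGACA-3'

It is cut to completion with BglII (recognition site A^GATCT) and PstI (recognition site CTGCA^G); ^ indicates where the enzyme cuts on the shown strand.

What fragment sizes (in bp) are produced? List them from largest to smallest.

BglII sites (AGATCT) start at positions 20, 48, 88.
BglII cuts after the first base of each site, so after positions 20, 48, 88.
The PstI site (CTGCAG) starts at position 76.
PstI cuts after base 5 of each site (before the last base), so after position 80.
Combined cut positions: 20, 48, 80, 88.
Linear molecule, 4 cuts → 5 fragments:
  1–20 → 20 bp
  21–48 → 28 bp
  49–80 → 32 bp
  81–88 → 8 bp
  89–147 → 59 bp
Sorted largest to smallest: 59, 32, 28, 20, 8 bp.

59, 32, 28, 20, 8 bp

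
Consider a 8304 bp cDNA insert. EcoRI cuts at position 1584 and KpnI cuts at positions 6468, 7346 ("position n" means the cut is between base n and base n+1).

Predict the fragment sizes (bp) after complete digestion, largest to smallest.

4884, 1584, 958, 878 bp

Combined cut positions (sorted): 1584, 6468, 7346.
Linear molecule, 3 cuts → 4 fragments:
  1584 − 0 = 1584 bp
  6468 − 1584 = 4884 bp
  7346 − 6468 = 878 bp
  8304 − 7346 = 958 bp
Sorted largest to smallest: 4884, 1584, 958, 878 bp.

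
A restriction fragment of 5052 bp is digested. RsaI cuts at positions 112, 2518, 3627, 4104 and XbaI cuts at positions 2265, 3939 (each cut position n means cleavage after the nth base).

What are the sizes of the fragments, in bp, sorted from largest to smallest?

2153, 1109, 948, 312, 253, 165, 112 bp

Combined cut positions (sorted): 112, 2265, 2518, 3627, 3939, 4104.
Linear molecule, 6 cuts → 7 fragments:
  112 − 0 = 112 bp
  2265 − 112 = 2153 bp
  2518 − 2265 = 253 bp
  3627 − 2518 = 1109 bp
  3939 − 3627 = 312 bp
  4104 − 3939 = 165 bp
  5052 − 4104 = 948 bp
Sorted largest to smallest: 2153, 1109, 948, 312, 253, 165, 112 bp.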